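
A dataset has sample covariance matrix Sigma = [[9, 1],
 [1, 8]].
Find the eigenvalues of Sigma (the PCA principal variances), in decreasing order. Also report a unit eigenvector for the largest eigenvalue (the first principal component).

Step 1 — characteristic polynomial of 2×2 Sigma:
  det(Sigma - λI) = λ² - trace · λ + det = 0.
  trace = 9 + 8 = 17, det = 9·8 - (1)² = 71.
Step 2 — discriminant:
  Δ = trace² - 4·det = 289 - 284 = 5.
Step 3 — eigenvalues:
  λ = (trace ± √Δ)/2 = (17 ± 2.2361)/2,
  λ_1 = 9.618,  λ_2 = 7.382.

Step 4 — unit eigenvector for λ_1: solve (Sigma - λ_1 I)v = 0. First row:
  (9 - 9.618)·v_x + (1)·v_y = 0, i.e. (-0.618)·v_x + (1)·v_y = 0,
  so v ∝ (b, λ_1 - a) = (1, 0.618) = u.
  ||u|| = √((1)² + (0.618)²) = √(1.382) ≈ 1.1756,
  v_1 = u/||u|| ≈ (0.8507, 0.5257) (||v_1|| = 1).

λ_1 = 9.618,  λ_2 = 7.382;  v_1 ≈ (0.8507, 0.5257)


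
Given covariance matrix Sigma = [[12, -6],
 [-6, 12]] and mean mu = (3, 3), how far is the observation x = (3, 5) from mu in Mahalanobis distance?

Step 1 — centre the observation: (x - mu) = (0, 2).

Step 2 — invert Sigma. det(Sigma) = 12·12 - (-6)² = 108.
  Sigma^{-1} = (1/det) · [[d, -b], [-b, a]] = [[0.1111, 0.0556],
 [0.0556, 0.1111]].

Step 3 — form the quadratic (x - mu)^T · Sigma^{-1} · (x - mu):
  Sigma^{-1} · (x - mu) = (0.1111, 0.2222).
  (x - mu)^T · [Sigma^{-1} · (x - mu)] = (0)·(0.1111) + (2)·(0.2222) = 0.4444.

Step 4 — take square root: d = √(0.4444) ≈ 0.6667.

d(x, mu) = √(0.4444) ≈ 0.6667


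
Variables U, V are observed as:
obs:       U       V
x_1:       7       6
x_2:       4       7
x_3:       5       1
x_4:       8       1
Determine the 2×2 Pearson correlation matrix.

Step 1 — column means:
  mean(U) = (7 + 4 + 5 + 8) / 4 = 24/4 = 6
  mean(V) = (6 + 7 + 1 + 1) / 4 = 15/4 = 3.75

Step 2 — sample variances and covariances s[i,j] = (1/(n-1)) · Σ_k (x_{k,i} - mean_i) · (x_{k,j} - mean_j), with n-1 = 3:
  s[U,U] = ((1)·(1) + (-2)·(-2) + (-1)·(-1) + (2)·(2)) / 3 = 10/3 = 3.3333
  s[U,V] = ((1)·(2.25) + (-2)·(3.25) + (-1)·(-2.75) + (2)·(-2.75)) / 3 = -7/3 = -2.3333
  s[V,V] = ((2.25)·(2.25) + (3.25)·(3.25) + (-2.75)·(-2.75) + (-2.75)·(-2.75)) / 3 = 30.75/3 = 10.25
  Sample standard deviations s_i = √(s[i,i]):
  s(U) = √(3.3333) = 1.8257
  s(V) = √(10.25) = 3.2016

Step 3 — r_{ij} = s_{ij} / (s_i · s_j):
  r[U,U] = 1 (diagonal).
  r[U,V] = -2.3333 / (1.8257 · 3.2016) = -2.3333 / 5.8452 = -0.3992
  r[V,V] = 1 (diagonal).

R is symmetric with unit diagonal. Assembling:

R = [[1, -0.3992],
 [-0.3992, 1]]


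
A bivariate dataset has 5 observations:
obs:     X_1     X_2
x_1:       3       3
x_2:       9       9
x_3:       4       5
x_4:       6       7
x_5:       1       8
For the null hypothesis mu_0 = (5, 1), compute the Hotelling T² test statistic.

Step 1 — sample mean vector:
  mean(X_1) = (3 + 9 + 4 + 6 + 1) / 5 = 23/5 = 4.6
  mean(X_2) = (3 + 9 + 5 + 7 + 8) / 5 = 32/5 = 6.4
  x̄ = (4.6, 6.4),  deviation x̄ - mu_0 = (4.6, 6.4) - (5, 1) = (-0.4, 5.4).

Step 2 — sample covariance matrix, S[i,j] = (1/(n-1)) · Σ_k (x_{k,i} - mean_i) · (x_{k,j} - mean_j), divisor n-1 = 4:
  S[X_1,X_1] = ((-1.6)·(-1.6) + (4.4)·(4.4) + (-0.6)·(-0.6) + (1.4)·(1.4) + (-3.6)·(-3.6)) / 4 = 37.2/4 = 9.3
  S[X_1,X_2] = ((-1.6)·(-3.4) + (4.4)·(2.6) + (-0.6)·(-1.4) + (1.4)·(0.6) + (-3.6)·(1.6)) / 4 = 12.8/4 = 3.2
  S[X_2,X_2] = ((-3.4)·(-3.4) + (2.6)·(2.6) + (-1.4)·(-1.4) + (0.6)·(0.6) + (1.6)·(1.6)) / 4 = 23.2/4 = 5.8
  S = [[9.3, 3.2],
 [3.2, 5.8]].

Step 3 — invert S. det(S) = 9.3·5.8 - (3.2)² = 43.7.
  S^{-1} = (1/det) · [[d, -b], [-b, a]] = [[0.1327, -0.0732],
 [-0.0732, 0.2128]].

Step 4 — quadratic form (x̄ - mu_0)^T · S^{-1} · (x̄ - mu_0):
  S^{-1} · (x̄ - mu_0) = (-0.4485, 1.1785),
  (x̄ - mu_0)^T · [...] = (-0.4)·(-0.4485) + (5.4)·(1.1785) = 6.5432.

Step 5 — scale by n: T² = 5 · 6.5432 = 32.7162.

T² ≈ 32.7162


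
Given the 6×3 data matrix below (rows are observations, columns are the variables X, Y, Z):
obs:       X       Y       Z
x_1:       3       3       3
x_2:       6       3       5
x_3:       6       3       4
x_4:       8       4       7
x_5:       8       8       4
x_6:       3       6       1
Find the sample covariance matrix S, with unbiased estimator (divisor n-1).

Step 1 — column means:
  mean(X) = (3 + 6 + 6 + 8 + 8 + 3) / 6 = 34/6 = 5.6667
  mean(Y) = (3 + 3 + 3 + 4 + 8 + 6) / 6 = 27/6 = 4.5
  mean(Z) = (3 + 5 + 4 + 7 + 4 + 1) / 6 = 24/6 = 4

Step 2 — sample covariance S[i,j] = (1/(n-1)) · Σ_k (x_{k,i} - mean_i) · (x_{k,j} - mean_j), with n-1 = 5.
  S[X,X] = ((-2.6667)·(-2.6667) + (0.3333)·(0.3333) + (0.3333)·(0.3333) + (2.3333)·(2.3333) + (2.3333)·(2.3333) + (-2.6667)·(-2.6667)) / 5 = 25.3333/5 = 5.0667
  S[X,Y] = ((-2.6667)·(-1.5) + (0.3333)·(-1.5) + (0.3333)·(-1.5) + (2.3333)·(-0.5) + (2.3333)·(3.5) + (-2.6667)·(1.5)) / 5 = 6/5 = 1.2
  S[X,Z] = ((-2.6667)·(-1) + (0.3333)·(1) + (0.3333)·(0) + (2.3333)·(3) + (2.3333)·(0) + (-2.6667)·(-3)) / 5 = 18/5 = 3.6
  S[Y,Y] = ((-1.5)·(-1.5) + (-1.5)·(-1.5) + (-1.5)·(-1.5) + (-0.5)·(-0.5) + (3.5)·(3.5) + (1.5)·(1.5)) / 5 = 21.5/5 = 4.3
  S[Y,Z] = ((-1.5)·(-1) + (-1.5)·(1) + (-1.5)·(0) + (-0.5)·(3) + (3.5)·(0) + (1.5)·(-3)) / 5 = -6/5 = -1.2
  S[Z,Z] = ((-1)·(-1) + (1)·(1) + (0)·(0) + (3)·(3) + (0)·(0) + (-3)·(-3)) / 5 = 20/5 = 4

S is symmetric (S[j,i] = S[i,j]). Assembling:

S = [[5.0667, 1.2, 3.6],
 [1.2, 4.3, -1.2],
 [3.6, -1.2, 4]]


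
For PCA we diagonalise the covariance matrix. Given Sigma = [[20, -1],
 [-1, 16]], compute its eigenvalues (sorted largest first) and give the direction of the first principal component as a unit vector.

Step 1 — characteristic polynomial of 2×2 Sigma:
  det(Sigma - λI) = λ² - trace · λ + det = 0.
  trace = 20 + 16 = 36, det = 20·16 - (-1)² = 319.
Step 2 — discriminant:
  Δ = trace² - 4·det = 1296 - 1276 = 20.
Step 3 — eigenvalues:
  λ = (trace ± √Δ)/2 = (36 ± 4.4721)/2,
  λ_1 = 20.2361,  λ_2 = 15.7639.

Step 4 — unit eigenvector for λ_1: solve (Sigma - λ_1 I)v = 0. First row:
  (20 - 20.2361)·v_x + (-1)·v_y = 0, i.e. (-0.2361)·v_x + (-1)·v_y = 0,
  so v ∝ (b, λ_1 - a) = (-1, 0.2361); multiply by -1 so the first entry is positive: u = (1, -0.2361).
  ||u|| = √((1)² + (-0.2361)²) = √(1.0557) ≈ 1.0275,
  v_1 = u/||u|| ≈ (0.9732, -0.2298) (||v_1|| = 1).

λ_1 = 20.2361,  λ_2 = 15.7639;  v_1 ≈ (0.9732, -0.2298)


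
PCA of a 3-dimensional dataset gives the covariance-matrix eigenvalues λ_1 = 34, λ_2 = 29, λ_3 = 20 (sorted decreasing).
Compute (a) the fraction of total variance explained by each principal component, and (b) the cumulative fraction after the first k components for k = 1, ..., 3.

Step 1 — total variance = trace(Sigma) = Σ λ_i = 34 + 29 + 20 = 83.

Step 2 — fraction explained by component i = λ_i / Σ λ:
  PC1: 34/83 = 0.4096
  PC2: 29/83 = 0.3494
  PC3: 20/83 = 0.241

Step 3 — cumulative fraction after k components = (λ_1 + ... + λ_k) / Σ λ:
  k = 1: 34/83 = 0.4096
  k = 2: (34 + 29)/83 = 63/83 = 0.759
  k = 3: (34 + 29 + 20)/83 = 83/83 = 1

Summary (fraction, with percent):

explained: PC1 0.4096 (40.96%), PC2 0.3494 (34.94%), PC3 0.241 (24.1%);  cumulative: 0.4096, 0.759, 1


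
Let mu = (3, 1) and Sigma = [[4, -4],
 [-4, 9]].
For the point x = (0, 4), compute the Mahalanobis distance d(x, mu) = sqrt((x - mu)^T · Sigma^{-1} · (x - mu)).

Step 1 — centre the observation: (x - mu) = (-3, 3).

Step 2 — invert Sigma. det(Sigma) = 4·9 - (-4)² = 20.
  Sigma^{-1} = (1/det) · [[d, -b], [-b, a]] = [[0.45, 0.2],
 [0.2, 0.2]].

Step 3 — form the quadratic (x - mu)^T · Sigma^{-1} · (x - mu):
  Sigma^{-1} · (x - mu) = (-0.75, 0).
  (x - mu)^T · [Sigma^{-1} · (x - mu)] = (-3)·(-0.75) + (3)·(0) = 2.25.

Step 4 — take square root: d = √(2.25) ≈ 1.5.

d(x, mu) = √(2.25) ≈ 1.5


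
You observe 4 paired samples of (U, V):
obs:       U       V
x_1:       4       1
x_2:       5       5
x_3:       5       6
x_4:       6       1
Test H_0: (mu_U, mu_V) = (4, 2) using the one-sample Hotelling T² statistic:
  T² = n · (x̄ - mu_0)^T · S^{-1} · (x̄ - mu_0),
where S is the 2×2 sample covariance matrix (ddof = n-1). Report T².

Step 1 — sample mean vector:
  mean(U) = (4 + 5 + 5 + 6) / 4 = 20/4 = 5
  mean(V) = (1 + 5 + 6 + 1) / 4 = 13/4 = 3.25
  x̄ = (5, 3.25),  deviation x̄ - mu_0 = (5, 3.25) - (4, 2) = (1, 1.25).

Step 2 — sample covariance matrix, S[i,j] = (1/(n-1)) · Σ_k (x_{k,i} - mean_i) · (x_{k,j} - mean_j), divisor n-1 = 3:
  S[U,U] = ((-1)·(-1) + (0)·(0) + (0)·(0) + (1)·(1)) / 3 = 2/3 = 0.6667
  S[U,V] = ((-1)·(-2.25) + (0)·(1.75) + (0)·(2.75) + (1)·(-2.25)) / 3 = 0/3 = 0
  S[V,V] = ((-2.25)·(-2.25) + (1.75)·(1.75) + (2.75)·(2.75) + (-2.25)·(-2.25)) / 3 = 20.75/3 = 6.9167
  S = [[0.6667, 0],
 [0, 6.9167]].

Step 3 — invert S. det(S) = 0.6667·6.9167 - (0)² = 4.6111.
  S^{-1} = (1/det) · [[d, -b], [-b, a]] = [[1.5, 0],
 [0, 0.1446]].

Step 4 — quadratic form (x̄ - mu_0)^T · S^{-1} · (x̄ - mu_0):
  S^{-1} · (x̄ - mu_0) = (1.5, 0.1807),
  (x̄ - mu_0)^T · [...] = (1)·(1.5) + (1.25)·(0.1807) = 1.7259.

Step 5 — scale by n: T² = 4 · 1.7259 = 6.9036.

T² ≈ 6.9036


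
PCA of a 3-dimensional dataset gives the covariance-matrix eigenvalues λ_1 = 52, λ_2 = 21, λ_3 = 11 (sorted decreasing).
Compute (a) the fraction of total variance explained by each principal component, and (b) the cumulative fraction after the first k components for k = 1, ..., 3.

Step 1 — total variance = trace(Sigma) = Σ λ_i = 52 + 21 + 11 = 84.

Step 2 — fraction explained by component i = λ_i / Σ λ:
  PC1: 52/84 = 0.619
  PC2: 21/84 = 0.25
  PC3: 11/84 = 0.131

Step 3 — cumulative fraction after k components = (λ_1 + ... + λ_k) / Σ λ:
  k = 1: 52/84 = 0.619
  k = 2: (52 + 21)/84 = 73/84 = 0.869
  k = 3: (52 + 21 + 11)/84 = 84/84 = 1

Summary (fraction, with percent):

explained: PC1 0.619 (61.9%), PC2 0.25 (25%), PC3 0.131 (13.1%);  cumulative: 0.619, 0.869, 1


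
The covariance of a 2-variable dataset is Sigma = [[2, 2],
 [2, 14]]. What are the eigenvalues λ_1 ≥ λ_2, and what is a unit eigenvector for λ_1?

Step 1 — characteristic polynomial of 2×2 Sigma:
  det(Sigma - λI) = λ² - trace · λ + det = 0.
  trace = 2 + 14 = 16, det = 2·14 - (2)² = 24.
Step 2 — discriminant:
  Δ = trace² - 4·det = 256 - 96 = 160.
Step 3 — eigenvalues:
  λ = (trace ± √Δ)/2 = (16 ± 12.6491)/2,
  λ_1 = 14.3246,  λ_2 = 1.6754.

Step 4 — unit eigenvector for λ_1: solve (Sigma - λ_1 I)v = 0. First row:
  (2 - 14.3246)·v_x + (2)·v_y = 0, i.e. (-12.3246)·v_x + (2)·v_y = 0,
  so v ∝ (b, λ_1 - a) = (2, 12.3246) = u.
  ||u|| = √((2)² + (12.3246)²) = √(155.8947) ≈ 12.4858,
  v_1 = u/||u|| ≈ (0.1602, 0.9871) (||v_1|| = 1).

λ_1 = 14.3246,  λ_2 = 1.6754;  v_1 ≈ (0.1602, 0.9871)


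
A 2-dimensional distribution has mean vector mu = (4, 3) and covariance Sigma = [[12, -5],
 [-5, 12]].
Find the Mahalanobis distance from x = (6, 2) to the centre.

Step 1 — centre the observation: (x - mu) = (2, -1).

Step 2 — invert Sigma. det(Sigma) = 12·12 - (-5)² = 119.
  Sigma^{-1} = (1/det) · [[d, -b], [-b, a]] = [[0.1008, 0.042],
 [0.042, 0.1008]].

Step 3 — form the quadratic (x - mu)^T · Sigma^{-1} · (x - mu):
  Sigma^{-1} · (x - mu) = (0.1597, -0.0168).
  (x - mu)^T · [Sigma^{-1} · (x - mu)] = (2)·(0.1597) + (-1)·(-0.0168) = 0.3361.

Step 4 — take square root: d = √(0.3361) ≈ 0.5798.

d(x, mu) = √(0.3361) ≈ 0.5798


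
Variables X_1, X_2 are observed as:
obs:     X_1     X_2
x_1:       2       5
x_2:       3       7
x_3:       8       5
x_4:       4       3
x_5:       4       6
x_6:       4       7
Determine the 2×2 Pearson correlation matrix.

Step 1 — column means:
  mean(X_1) = (2 + 3 + 8 + 4 + 4 + 4) / 6 = 25/6 = 4.1667
  mean(X_2) = (5 + 7 + 5 + 3 + 6 + 7) / 6 = 33/6 = 5.5

Step 2 — sample variances and covariances s[i,j] = (1/(n-1)) · Σ_k (x_{k,i} - mean_i) · (x_{k,j} - mean_j), with n-1 = 5:
  s[X_1,X_1] = ((-2.1667)·(-2.1667) + (-1.1667)·(-1.1667) + (3.8333)·(3.8333) + (-0.1667)·(-0.1667) + (-0.1667)·(-0.1667) + (-0.1667)·(-0.1667)) / 5 = 20.8333/5 = 4.1667
  s[X_1,X_2] = ((-2.1667)·(-0.5) + (-1.1667)·(1.5) + (3.8333)·(-0.5) + (-0.1667)·(-2.5) + (-0.1667)·(0.5) + (-0.1667)·(1.5)) / 5 = -2.5/5 = -0.5
  s[X_2,X_2] = ((-0.5)·(-0.5) + (1.5)·(1.5) + (-0.5)·(-0.5) + (-2.5)·(-2.5) + (0.5)·(0.5) + (1.5)·(1.5)) / 5 = 11.5/5 = 2.3
  Sample standard deviations s_i = √(s[i,i]):
  s(X_1) = √(4.1667) = 2.0412
  s(X_2) = √(2.3) = 1.5166

Step 3 — r_{ij} = s_{ij} / (s_i · s_j):
  r[X_1,X_1] = 1 (diagonal).
  r[X_1,X_2] = -0.5 / (2.0412 · 1.5166) = -0.5 / 3.0957 = -0.1615
  r[X_2,X_2] = 1 (diagonal).

R is symmetric with unit diagonal. Assembling:

R = [[1, -0.1615],
 [-0.1615, 1]]


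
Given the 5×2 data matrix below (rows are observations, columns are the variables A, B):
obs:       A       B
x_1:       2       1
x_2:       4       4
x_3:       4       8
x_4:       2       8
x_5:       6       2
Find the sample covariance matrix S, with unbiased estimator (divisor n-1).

Step 1 — column means:
  mean(A) = (2 + 4 + 4 + 2 + 6) / 5 = 18/5 = 3.6
  mean(B) = (1 + 4 + 8 + 8 + 2) / 5 = 23/5 = 4.6

Step 2 — sample covariance S[i,j] = (1/(n-1)) · Σ_k (x_{k,i} - mean_i) · (x_{k,j} - mean_j), with n-1 = 4.
  S[A,A] = ((-1.6)·(-1.6) + (0.4)·(0.4) + (0.4)·(0.4) + (-1.6)·(-1.6) + (2.4)·(2.4)) / 4 = 11.2/4 = 2.8
  S[A,B] = ((-1.6)·(-3.6) + (0.4)·(-0.6) + (0.4)·(3.4) + (-1.6)·(3.4) + (2.4)·(-2.6)) / 4 = -4.8/4 = -1.2
  S[B,B] = ((-3.6)·(-3.6) + (-0.6)·(-0.6) + (3.4)·(3.4) + (3.4)·(3.4) + (-2.6)·(-2.6)) / 4 = 43.2/4 = 10.8

S is symmetric (S[j,i] = S[i,j]). Assembling:

S = [[2.8, -1.2],
 [-1.2, 10.8]]


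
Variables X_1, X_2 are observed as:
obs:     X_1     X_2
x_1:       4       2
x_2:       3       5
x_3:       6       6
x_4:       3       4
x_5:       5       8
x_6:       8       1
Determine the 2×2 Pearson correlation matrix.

Step 1 — column means:
  mean(X_1) = (4 + 3 + 6 + 3 + 5 + 8) / 6 = 29/6 = 4.8333
  mean(X_2) = (2 + 5 + 6 + 4 + 8 + 1) / 6 = 26/6 = 4.3333

Step 2 — sample variances and covariances s[i,j] = (1/(n-1)) · Σ_k (x_{k,i} - mean_i) · (x_{k,j} - mean_j), with n-1 = 5:
  s[X_1,X_1] = ((-0.8333)·(-0.8333) + (-1.8333)·(-1.8333) + (1.1667)·(1.1667) + (-1.8333)·(-1.8333) + (0.1667)·(0.1667) + (3.1667)·(3.1667)) / 5 = 18.8333/5 = 3.7667
  s[X_1,X_2] = ((-0.8333)·(-2.3333) + (-1.8333)·(0.6667) + (1.1667)·(1.6667) + (-1.8333)·(-0.3333) + (0.1667)·(3.6667) + (3.1667)·(-3.3333)) / 5 = -6.6667/5 = -1.3333
  s[X_2,X_2] = ((-2.3333)·(-2.3333) + (0.6667)·(0.6667) + (1.6667)·(1.6667) + (-0.3333)·(-0.3333) + (3.6667)·(3.6667) + (-3.3333)·(-3.3333)) / 5 = 33.3333/5 = 6.6667
  Sample standard deviations s_i = √(s[i,i]):
  s(X_1) = √(3.7667) = 1.9408
  s(X_2) = √(6.6667) = 2.582

Step 3 — r_{ij} = s_{ij} / (s_i · s_j):
  r[X_1,X_1] = 1 (diagonal).
  r[X_1,X_2] = -1.3333 / (1.9408 · 2.582) = -1.3333 / 5.0111 = -0.2661
  r[X_2,X_2] = 1 (diagonal).

R is symmetric with unit diagonal. Assembling:

R = [[1, -0.2661],
 [-0.2661, 1]]


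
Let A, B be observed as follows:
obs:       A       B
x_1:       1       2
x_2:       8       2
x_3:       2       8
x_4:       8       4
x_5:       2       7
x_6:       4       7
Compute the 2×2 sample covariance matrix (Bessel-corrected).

Step 1 — column means:
  mean(A) = (1 + 8 + 2 + 8 + 2 + 4) / 6 = 25/6 = 4.1667
  mean(B) = (2 + 2 + 8 + 4 + 7 + 7) / 6 = 30/6 = 5

Step 2 — sample covariance S[i,j] = (1/(n-1)) · Σ_k (x_{k,i} - mean_i) · (x_{k,j} - mean_j), with n-1 = 5.
  S[A,A] = ((-3.1667)·(-3.1667) + (3.8333)·(3.8333) + (-2.1667)·(-2.1667) + (3.8333)·(3.8333) + (-2.1667)·(-2.1667) + (-0.1667)·(-0.1667)) / 5 = 48.8333/5 = 9.7667
  S[A,B] = ((-3.1667)·(-3) + (3.8333)·(-3) + (-2.1667)·(3) + (3.8333)·(-1) + (-2.1667)·(2) + (-0.1667)·(2)) / 5 = -17/5 = -3.4
  S[B,B] = ((-3)·(-3) + (-3)·(-3) + (3)·(3) + (-1)·(-1) + (2)·(2) + (2)·(2)) / 5 = 36/5 = 7.2

S is symmetric (S[j,i] = S[i,j]). Assembling:

S = [[9.7667, -3.4],
 [-3.4, 7.2]]


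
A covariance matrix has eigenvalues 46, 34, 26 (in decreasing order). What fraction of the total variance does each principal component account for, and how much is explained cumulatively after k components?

Step 1 — total variance = trace(Sigma) = Σ λ_i = 46 + 34 + 26 = 106.

Step 2 — fraction explained by component i = λ_i / Σ λ:
  PC1: 46/106 = 0.434
  PC2: 34/106 = 0.3208
  PC3: 26/106 = 0.2453

Step 3 — cumulative fraction after k components = (λ_1 + ... + λ_k) / Σ λ:
  k = 1: 46/106 = 0.434
  k = 2: (46 + 34)/106 = 80/106 = 0.7547
  k = 3: (46 + 34 + 26)/106 = 106/106 = 1

Summary (fraction, with percent):

explained: PC1 0.434 (43.4%), PC2 0.3208 (32.08%), PC3 0.2453 (24.53%);  cumulative: 0.434, 0.7547, 1


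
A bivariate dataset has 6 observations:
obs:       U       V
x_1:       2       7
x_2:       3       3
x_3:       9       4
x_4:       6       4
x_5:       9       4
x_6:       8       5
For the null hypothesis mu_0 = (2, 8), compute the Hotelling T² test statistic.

Step 1 — sample mean vector:
  mean(U) = (2 + 3 + 9 + 6 + 9 + 8) / 6 = 37/6 = 6.1667
  mean(V) = (7 + 3 + 4 + 4 + 4 + 5) / 6 = 27/6 = 4.5
  x̄ = (6.1667, 4.5),  deviation x̄ - mu_0 = (6.1667, 4.5) - (2, 8) = (4.1667, -3.5).

Step 2 — sample covariance matrix, S[i,j] = (1/(n-1)) · Σ_k (x_{k,i} - mean_i) · (x_{k,j} - mean_j), divisor n-1 = 5:
  S[U,U] = ((-4.1667)·(-4.1667) + (-3.1667)·(-3.1667) + (2.8333)·(2.8333) + (-0.1667)·(-0.1667) + (2.8333)·(2.8333) + (1.8333)·(1.8333)) / 5 = 46.8333/5 = 9.3667
  S[U,V] = ((-4.1667)·(2.5) + (-3.1667)·(-1.5) + (2.8333)·(-0.5) + (-0.1667)·(-0.5) + (2.8333)·(-0.5) + (1.8333)·(0.5)) / 5 = -7.5/5 = -1.5
  S[V,V] = ((2.5)·(2.5) + (-1.5)·(-1.5) + (-0.5)·(-0.5) + (-0.5)·(-0.5) + (-0.5)·(-0.5) + (0.5)·(0.5)) / 5 = 9.5/5 = 1.9
  S = [[9.3667, -1.5],
 [-1.5, 1.9]].

Step 3 — invert S. det(S) = 9.3667·1.9 - (-1.5)² = 15.5467.
  S^{-1} = (1/det) · [[d, -b], [-b, a]] = [[0.1222, 0.0965],
 [0.0965, 0.6025]].

Step 4 — quadratic form (x̄ - mu_0)^T · S^{-1} · (x̄ - mu_0):
  S^{-1} · (x̄ - mu_0) = (0.1715, -1.7067),
  (x̄ - mu_0)^T · [...] = (4.1667)·(0.1715) + (-3.5)·(-1.7067) = 6.6881.

Step 5 — scale by n: T² = 6 · 6.6881 = 40.1286.

T² ≈ 40.1286


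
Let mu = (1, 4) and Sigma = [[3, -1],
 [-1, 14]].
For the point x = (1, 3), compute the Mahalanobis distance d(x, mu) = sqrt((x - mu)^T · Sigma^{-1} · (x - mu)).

Step 1 — centre the observation: (x - mu) = (0, -1).

Step 2 — invert Sigma. det(Sigma) = 3·14 - (-1)² = 41.
  Sigma^{-1} = (1/det) · [[d, -b], [-b, a]] = [[0.3415, 0.0244],
 [0.0244, 0.0732]].

Step 3 — form the quadratic (x - mu)^T · Sigma^{-1} · (x - mu):
  Sigma^{-1} · (x - mu) = (-0.0244, -0.0732).
  (x - mu)^T · [Sigma^{-1} · (x - mu)] = (0)·(-0.0244) + (-1)·(-0.0732) = 0.0732.

Step 4 — take square root: d = √(0.0732) ≈ 0.2705.

d(x, mu) = √(0.0732) ≈ 0.2705


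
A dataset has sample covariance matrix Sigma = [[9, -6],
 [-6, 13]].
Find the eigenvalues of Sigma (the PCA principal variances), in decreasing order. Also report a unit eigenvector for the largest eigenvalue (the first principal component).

Step 1 — characteristic polynomial of 2×2 Sigma:
  det(Sigma - λI) = λ² - trace · λ + det = 0.
  trace = 9 + 13 = 22, det = 9·13 - (-6)² = 81.
Step 2 — discriminant:
  Δ = trace² - 4·det = 484 - 324 = 160.
Step 3 — eigenvalues:
  λ = (trace ± √Δ)/2 = (22 ± 12.6491)/2,
  λ_1 = 17.3246,  λ_2 = 4.6754.

Step 4 — unit eigenvector for λ_1: solve (Sigma - λ_1 I)v = 0. First row:
  (9 - 17.3246)·v_x + (-6)·v_y = 0, i.e. (-8.3246)·v_x + (-6)·v_y = 0,
  so v ∝ (b, λ_1 - a) = (-6, 8.3246); multiply by -1 so the first entry is positive: u = (6, -8.3246).
  ||u|| = √((6)² + (-8.3246)²) = √(105.2982) ≈ 10.2615,
  v_1 = u/||u|| ≈ (0.5847, -0.8112) (||v_1|| = 1).

λ_1 = 17.3246,  λ_2 = 4.6754;  v_1 ≈ (0.5847, -0.8112)


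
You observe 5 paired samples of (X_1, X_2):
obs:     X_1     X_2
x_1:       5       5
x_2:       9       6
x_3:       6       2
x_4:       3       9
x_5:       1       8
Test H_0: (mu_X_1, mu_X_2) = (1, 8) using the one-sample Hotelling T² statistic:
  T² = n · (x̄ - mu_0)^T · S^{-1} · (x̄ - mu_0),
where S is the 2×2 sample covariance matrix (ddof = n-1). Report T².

Step 1 — sample mean vector:
  mean(X_1) = (5 + 9 + 6 + 3 + 1) / 5 = 24/5 = 4.8
  mean(X_2) = (5 + 6 + 2 + 9 + 8) / 5 = 30/5 = 6
  x̄ = (4.8, 6),  deviation x̄ - mu_0 = (4.8, 6) - (1, 8) = (3.8, -2).

Step 2 — sample covariance matrix, S[i,j] = (1/(n-1)) · Σ_k (x_{k,i} - mean_i) · (x_{k,j} - mean_j), divisor n-1 = 4:
  S[X_1,X_1] = ((0.2)·(0.2) + (4.2)·(4.2) + (1.2)·(1.2) + (-1.8)·(-1.8) + (-3.8)·(-3.8)) / 4 = 36.8/4 = 9.2
  S[X_1,X_2] = ((0.2)·(-1) + (4.2)·(0) + (1.2)·(-4) + (-1.8)·(3) + (-3.8)·(2)) / 4 = -18/4 = -4.5
  S[X_2,X_2] = ((-1)·(-1) + (0)·(0) + (-4)·(-4) + (3)·(3) + (2)·(2)) / 4 = 30/4 = 7.5
  S = [[9.2, -4.5],
 [-4.5, 7.5]].

Step 3 — invert S. det(S) = 9.2·7.5 - (-4.5)² = 48.75.
  S^{-1} = (1/det) · [[d, -b], [-b, a]] = [[0.1538, 0.0923],
 [0.0923, 0.1887]].

Step 4 — quadratic form (x̄ - mu_0)^T · S^{-1} · (x̄ - mu_0):
  S^{-1} · (x̄ - mu_0) = (0.4, -0.0267),
  (x̄ - mu_0)^T · [...] = (3.8)·(0.4) + (-2)·(-0.0267) = 1.5733.

Step 5 — scale by n: T² = 5 · 1.5733 = 7.8667.

T² ≈ 7.8667


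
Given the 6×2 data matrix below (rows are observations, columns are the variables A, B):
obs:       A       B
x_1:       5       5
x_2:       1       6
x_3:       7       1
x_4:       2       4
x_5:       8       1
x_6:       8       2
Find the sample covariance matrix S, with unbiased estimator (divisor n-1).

Step 1 — column means:
  mean(A) = (5 + 1 + 7 + 2 + 8 + 8) / 6 = 31/6 = 5.1667
  mean(B) = (5 + 6 + 1 + 4 + 1 + 2) / 6 = 19/6 = 3.1667

Step 2 — sample covariance S[i,j] = (1/(n-1)) · Σ_k (x_{k,i} - mean_i) · (x_{k,j} - mean_j), with n-1 = 5.
  S[A,A] = ((-0.1667)·(-0.1667) + (-4.1667)·(-4.1667) + (1.8333)·(1.8333) + (-3.1667)·(-3.1667) + (2.8333)·(2.8333) + (2.8333)·(2.8333)) / 5 = 46.8333/5 = 9.3667
  S[A,B] = ((-0.1667)·(1.8333) + (-4.1667)·(2.8333) + (1.8333)·(-2.1667) + (-3.1667)·(0.8333) + (2.8333)·(-2.1667) + (2.8333)·(-1.1667)) / 5 = -28.1667/5 = -5.6333
  S[B,B] = ((1.8333)·(1.8333) + (2.8333)·(2.8333) + (-2.1667)·(-2.1667) + (0.8333)·(0.8333) + (-2.1667)·(-2.1667) + (-1.1667)·(-1.1667)) / 5 = 22.8333/5 = 4.5667

S is symmetric (S[j,i] = S[i,j]). Assembling:

S = [[9.3667, -5.6333],
 [-5.6333, 4.5667]]


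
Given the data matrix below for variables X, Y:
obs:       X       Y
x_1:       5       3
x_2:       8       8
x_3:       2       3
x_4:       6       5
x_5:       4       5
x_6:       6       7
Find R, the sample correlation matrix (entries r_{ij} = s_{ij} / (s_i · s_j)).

Step 1 — column means:
  mean(X) = (5 + 8 + 2 + 6 + 4 + 6) / 6 = 31/6 = 5.1667
  mean(Y) = (3 + 8 + 3 + 5 + 5 + 7) / 6 = 31/6 = 5.1667

Step 2 — sample variances and covariances s[i,j] = (1/(n-1)) · Σ_k (x_{k,i} - mean_i) · (x_{k,j} - mean_j), with n-1 = 5:
  s[X,X] = ((-0.1667)·(-0.1667) + (2.8333)·(2.8333) + (-3.1667)·(-3.1667) + (0.8333)·(0.8333) + (-1.1667)·(-1.1667) + (0.8333)·(0.8333)) / 5 = 20.8333/5 = 4.1667
  s[X,Y] = ((-0.1667)·(-2.1667) + (2.8333)·(2.8333) + (-3.1667)·(-2.1667) + (0.8333)·(-0.1667) + (-1.1667)·(-0.1667) + (0.8333)·(1.8333)) / 5 = 16.8333/5 = 3.3667
  s[Y,Y] = ((-2.1667)·(-2.1667) + (2.8333)·(2.8333) + (-2.1667)·(-2.1667) + (-0.1667)·(-0.1667) + (-0.1667)·(-0.1667) + (1.8333)·(1.8333)) / 5 = 20.8333/5 = 4.1667
  Sample standard deviations s_i = √(s[i,i]):
  s(X) = √(4.1667) = 2.0412
  s(Y) = √(4.1667) = 2.0412

Step 3 — r_{ij} = s_{ij} / (s_i · s_j):
  r[X,X] = 1 (diagonal).
  r[X,Y] = 3.3667 / (2.0412 · 2.0412) = 3.3667 / 4.1667 = 0.808
  r[Y,Y] = 1 (diagonal).

R is symmetric with unit diagonal. Assembling:

R = [[1, 0.808],
 [0.808, 1]]


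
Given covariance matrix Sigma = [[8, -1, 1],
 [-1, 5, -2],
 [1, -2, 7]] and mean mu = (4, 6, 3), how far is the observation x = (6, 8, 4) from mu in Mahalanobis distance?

Step 1 — centre the observation: (x - mu) = (2, 2, 1).

Step 2 — invert Sigma (cofactor / det for 3×3, or solve directly):
  Sigma^{-1} = [[0.1292, 0.0208, -0.0125],
 [0.0208, 0.2292, 0.0625],
 [-0.0125, 0.0625, 0.1625]].

Step 3 — form the quadratic (x - mu)^T · Sigma^{-1} · (x - mu):
  Sigma^{-1} · (x - mu) = (0.2875, 0.5625, 0.2625).
  (x - mu)^T · [Sigma^{-1} · (x - mu)] = (2)·(0.2875) + (2)·(0.5625) + (1)·(0.2625) = 1.9625.

Step 4 — take square root: d = √(1.9625) ≈ 1.4009.

d(x, mu) = √(1.9625) ≈ 1.4009


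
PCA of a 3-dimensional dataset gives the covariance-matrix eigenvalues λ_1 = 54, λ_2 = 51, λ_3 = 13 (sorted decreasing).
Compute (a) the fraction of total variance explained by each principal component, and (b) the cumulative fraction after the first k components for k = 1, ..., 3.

Step 1 — total variance = trace(Sigma) = Σ λ_i = 54 + 51 + 13 = 118.

Step 2 — fraction explained by component i = λ_i / Σ λ:
  PC1: 54/118 = 0.4576
  PC2: 51/118 = 0.4322
  PC3: 13/118 = 0.1102

Step 3 — cumulative fraction after k components = (λ_1 + ... + λ_k) / Σ λ:
  k = 1: 54/118 = 0.4576
  k = 2: (54 + 51)/118 = 105/118 = 0.8898
  k = 3: (54 + 51 + 13)/118 = 118/118 = 1

Summary (fraction, with percent):

explained: PC1 0.4576 (45.76%), PC2 0.4322 (43.22%), PC3 0.1102 (11.02%);  cumulative: 0.4576, 0.8898, 1


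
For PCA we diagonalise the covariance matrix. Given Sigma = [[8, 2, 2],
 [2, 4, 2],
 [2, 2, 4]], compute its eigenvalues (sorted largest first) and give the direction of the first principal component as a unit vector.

Step 1 — characteristic polynomial p(λ) = det(λI - Sigma) = λ³ - tr·λ² + c_1·λ - det, where tr = trace, c_1 = sum of the principal 2×2 minors, det = det(Sigma):
  tr = 8 + 4 + 4 = 16,
  c_1 = (8·4 - (2)²) + (8·4 - (2)²) + (4·4 - (2)²) = 28 + 28 + 12 = 68,
  det = 8·(4·4 - (2)²) - (2)·((2)·4 - (2)·(2)) + (2)·((2)·(2) - 4·(2)) = 8·(12) - (2)·(4) + (2)·(-4) = 80.
  So p(λ) = λ³ - 16λ² + 68λ - 80.
Step 2 — look for an integer root (rational root theorem: any rational root is an integer divisor of 80). Testing λ = 2:
  p(2) = 8 - 64 + 136 - 80 = 0  ✓
  Dividing out (λ - 2): p(λ) = (λ - 2)(λ² - 14λ + 40).
Step 3 — remaining eigenvalues from the quadratic λ² - 14λ + 40 = 0:
  Δ = 14² - 4·40 = 196 - 160 = 36,  λ = (14 ± √36)/2 = (14 ± 6)/2 = 10 or 4.
  Sorted: λ_1 = 10,  λ_2 = 4,  λ_3 = 2  (check: sum = 16 = tr ✓).

Step 4 — unit eigenvector for λ_1 = 10: v spans the null space of (Sigma - λ_1 I), whose rows are
  r_1 = (-2, 2, 2),  r_2 = (2, -6, 2),  r_3 = (2, 2, -6).
  v is orthogonal to every row, so take v ∝ r_1 × r_2 = ((2)·(2) - (2)·(-6), (2)·(2) - (-2)·(2), (-2)·(-6) - (2)·(2)) = (16, 8, 8).
  Rescale (divide by 8): u = (2, 1, 1).
  ||u|| = √((2)² + (1)² + (1)²) = √(6) ≈ 2.4495,  v_1 = u/||u|| ≈ (0.8165, 0.4082, 0.4082) (||v_1|| = 1).

λ_1 = 10,  λ_2 = 4,  λ_3 = 2;  v_1 ≈ (0.8165, 0.4082, 0.4082)


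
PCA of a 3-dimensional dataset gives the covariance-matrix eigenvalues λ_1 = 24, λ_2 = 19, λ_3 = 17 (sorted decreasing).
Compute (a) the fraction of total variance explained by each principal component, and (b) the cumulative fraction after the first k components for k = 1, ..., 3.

Step 1 — total variance = trace(Sigma) = Σ λ_i = 24 + 19 + 17 = 60.

Step 2 — fraction explained by component i = λ_i / Σ λ:
  PC1: 24/60 = 0.4
  PC2: 19/60 = 0.3167
  PC3: 17/60 = 0.2833

Step 3 — cumulative fraction after k components = (λ_1 + ... + λ_k) / Σ λ:
  k = 1: 24/60 = 0.4
  k = 2: (24 + 19)/60 = 43/60 = 0.7167
  k = 3: (24 + 19 + 17)/60 = 60/60 = 1

Summary (fraction, with percent):

explained: PC1 0.4 (40%), PC2 0.3167 (31.67%), PC3 0.2833 (28.33%);  cumulative: 0.4, 0.7167, 1


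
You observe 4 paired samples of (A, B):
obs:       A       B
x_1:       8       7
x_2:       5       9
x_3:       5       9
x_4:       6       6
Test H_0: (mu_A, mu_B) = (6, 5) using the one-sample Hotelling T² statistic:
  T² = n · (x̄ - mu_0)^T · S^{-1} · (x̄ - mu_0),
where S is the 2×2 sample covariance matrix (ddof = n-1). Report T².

Step 1 — sample mean vector:
  mean(A) = (8 + 5 + 5 + 6) / 4 = 24/4 = 6
  mean(B) = (7 + 9 + 9 + 6) / 4 = 31/4 = 7.75
  x̄ = (6, 7.75),  deviation x̄ - mu_0 = (6, 7.75) - (6, 5) = (0, 2.75).

Step 2 — sample covariance matrix, S[i,j] = (1/(n-1)) · Σ_k (x_{k,i} - mean_i) · (x_{k,j} - mean_j), divisor n-1 = 3:
  S[A,A] = ((2)·(2) + (-1)·(-1) + (-1)·(-1) + (0)·(0)) / 3 = 6/3 = 2
  S[A,B] = ((2)·(-0.75) + (-1)·(1.25) + (-1)·(1.25) + (0)·(-1.75)) / 3 = -4/3 = -1.3333
  S[B,B] = ((-0.75)·(-0.75) + (1.25)·(1.25) + (1.25)·(1.25) + (-1.75)·(-1.75)) / 3 = 6.75/3 = 2.25
  S = [[2, -1.3333],
 [-1.3333, 2.25]].

Step 3 — invert S. det(S) = 2·2.25 - (-1.3333)² = 2.7222.
  S^{-1} = (1/det) · [[d, -b], [-b, a]] = [[0.8265, 0.4898],
 [0.4898, 0.7347]].

Step 4 — quadratic form (x̄ - mu_0)^T · S^{-1} · (x̄ - mu_0):
  S^{-1} · (x̄ - mu_0) = (1.3469, 2.0204),
  (x̄ - mu_0)^T · [...] = (0)·(1.3469) + (2.75)·(2.0204) = 5.5561.

Step 5 — scale by n: T² = 4 · 5.5561 = 22.2245.

T² ≈ 22.2245


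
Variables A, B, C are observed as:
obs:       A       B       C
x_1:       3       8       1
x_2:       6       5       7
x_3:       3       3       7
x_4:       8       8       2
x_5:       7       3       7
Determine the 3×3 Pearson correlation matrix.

Step 1 — column means:
  mean(A) = (3 + 6 + 3 + 8 + 7) / 5 = 27/5 = 5.4
  mean(B) = (8 + 5 + 3 + 8 + 3) / 5 = 27/5 = 5.4
  mean(C) = (1 + 7 + 7 + 2 + 7) / 5 = 24/5 = 4.8

Step 2 — sample variances and covariances s[i,j] = (1/(n-1)) · Σ_k (x_{k,i} - mean_i) · (x_{k,j} - mean_j), with n-1 = 4:
  s[A,A] = ((-2.4)·(-2.4) + (0.6)·(0.6) + (-2.4)·(-2.4) + (2.6)·(2.6) + (1.6)·(1.6)) / 4 = 21.2/4 = 5.3
  s[A,B] = ((-2.4)·(2.6) + (0.6)·(-0.4) + (-2.4)·(-2.4) + (2.6)·(2.6) + (1.6)·(-2.4)) / 4 = 2.2/4 = 0.55
  s[A,C] = ((-2.4)·(-3.8) + (0.6)·(2.2) + (-2.4)·(2.2) + (2.6)·(-2.8) + (1.6)·(2.2)) / 4 = 1.4/4 = 0.35
  s[B,B] = ((2.6)·(2.6) + (-0.4)·(-0.4) + (-2.4)·(-2.4) + (2.6)·(2.6) + (-2.4)·(-2.4)) / 4 = 25.2/4 = 6.3
  s[B,C] = ((2.6)·(-3.8) + (-0.4)·(2.2) + (-2.4)·(2.2) + (2.6)·(-2.8) + (-2.4)·(2.2)) / 4 = -28.6/4 = -7.15
  s[C,C] = ((-3.8)·(-3.8) + (2.2)·(2.2) + (2.2)·(2.2) + (-2.8)·(-2.8) + (2.2)·(2.2)) / 4 = 36.8/4 = 9.2
  Sample standard deviations s_i = √(s[i,i]):
  s(A) = √(5.3) = 2.3022
  s(B) = √(6.3) = 2.51
  s(C) = √(9.2) = 3.0332

Step 3 — r_{ij} = s_{ij} / (s_i · s_j):
  r[A,A] = 1 (diagonal).
  r[A,B] = 0.55 / (2.3022 · 2.51) = 0.55 / 5.7784 = 0.0952
  r[A,C] = 0.35 / (2.3022 · 3.0332) = 0.35 / 6.9828 = 0.0501
  r[B,B] = 1 (diagonal).
  r[B,C] = -7.15 / (2.51 · 3.0332) = -7.15 / 7.6131 = -0.9392
  r[C,C] = 1 (diagonal).

R is symmetric with unit diagonal. Assembling:

R = [[1, 0.0952, 0.0501],
 [0.0952, 1, -0.9392],
 [0.0501, -0.9392, 1]]


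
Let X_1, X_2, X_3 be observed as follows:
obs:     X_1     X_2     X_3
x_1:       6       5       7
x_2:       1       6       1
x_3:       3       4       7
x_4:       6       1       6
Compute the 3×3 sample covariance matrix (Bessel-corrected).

Step 1 — column means:
  mean(X_1) = (6 + 1 + 3 + 6) / 4 = 16/4 = 4
  mean(X_2) = (5 + 6 + 4 + 1) / 4 = 16/4 = 4
  mean(X_3) = (7 + 1 + 7 + 6) / 4 = 21/4 = 5.25

Step 2 — sample covariance S[i,j] = (1/(n-1)) · Σ_k (x_{k,i} - mean_i) · (x_{k,j} - mean_j), with n-1 = 3.
  S[X_1,X_1] = ((2)·(2) + (-3)·(-3) + (-1)·(-1) + (2)·(2)) / 3 = 18/3 = 6
  S[X_1,X_2] = ((2)·(1) + (-3)·(2) + (-1)·(0) + (2)·(-3)) / 3 = -10/3 = -3.3333
  S[X_1,X_3] = ((2)·(1.75) + (-3)·(-4.25) + (-1)·(1.75) + (2)·(0.75)) / 3 = 16/3 = 5.3333
  S[X_2,X_2] = ((1)·(1) + (2)·(2) + (0)·(0) + (-3)·(-3)) / 3 = 14/3 = 4.6667
  S[X_2,X_3] = ((1)·(1.75) + (2)·(-4.25) + (0)·(1.75) + (-3)·(0.75)) / 3 = -9/3 = -3
  S[X_3,X_3] = ((1.75)·(1.75) + (-4.25)·(-4.25) + (1.75)·(1.75) + (0.75)·(0.75)) / 3 = 24.75/3 = 8.25

S is symmetric (S[j,i] = S[i,j]). Assembling:

S = [[6, -3.3333, 5.3333],
 [-3.3333, 4.6667, -3],
 [5.3333, -3, 8.25]]


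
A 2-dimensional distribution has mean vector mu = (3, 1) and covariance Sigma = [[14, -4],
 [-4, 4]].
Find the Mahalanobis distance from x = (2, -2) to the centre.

Step 1 — centre the observation: (x - mu) = (-1, -3).

Step 2 — invert Sigma. det(Sigma) = 14·4 - (-4)² = 40.
  Sigma^{-1} = (1/det) · [[d, -b], [-b, a]] = [[0.1, 0.1],
 [0.1, 0.35]].

Step 3 — form the quadratic (x - mu)^T · Sigma^{-1} · (x - mu):
  Sigma^{-1} · (x - mu) = (-0.4, -1.15).
  (x - mu)^T · [Sigma^{-1} · (x - mu)] = (-1)·(-0.4) + (-3)·(-1.15) = 3.85.

Step 4 — take square root: d = √(3.85) ≈ 1.9621.

d(x, mu) = √(3.85) ≈ 1.9621


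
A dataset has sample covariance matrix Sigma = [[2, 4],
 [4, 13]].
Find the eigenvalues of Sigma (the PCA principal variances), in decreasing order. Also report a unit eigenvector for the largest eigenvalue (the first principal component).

Step 1 — characteristic polynomial of 2×2 Sigma:
  det(Sigma - λI) = λ² - trace · λ + det = 0.
  trace = 2 + 13 = 15, det = 2·13 - (4)² = 10.
Step 2 — discriminant:
  Δ = trace² - 4·det = 225 - 40 = 185.
Step 3 — eigenvalues:
  λ = (trace ± √Δ)/2 = (15 ± 13.6015)/2,
  λ_1 = 14.3007,  λ_2 = 0.6993.

Step 4 — unit eigenvector for λ_1: solve (Sigma - λ_1 I)v = 0. First row:
  (2 - 14.3007)·v_x + (4)·v_y = 0, i.e. (-12.3007)·v_x + (4)·v_y = 0,
  so v ∝ (b, λ_1 - a) = (4, 12.3007) = u.
  ||u|| = √((4)² + (12.3007)²) = √(167.3081) ≈ 12.9348,
  v_1 = u/||u|| ≈ (0.3092, 0.951) (||v_1|| = 1).

λ_1 = 14.3007,  λ_2 = 0.6993;  v_1 ≈ (0.3092, 0.951)


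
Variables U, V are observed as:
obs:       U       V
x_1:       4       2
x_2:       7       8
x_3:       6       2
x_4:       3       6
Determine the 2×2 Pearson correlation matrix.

Step 1 — column means:
  mean(U) = (4 + 7 + 6 + 3) / 4 = 20/4 = 5
  mean(V) = (2 + 8 + 2 + 6) / 4 = 18/4 = 4.5

Step 2 — sample variances and covariances s[i,j] = (1/(n-1)) · Σ_k (x_{k,i} - mean_i) · (x_{k,j} - mean_j), with n-1 = 3:
  s[U,U] = ((-1)·(-1) + (2)·(2) + (1)·(1) + (-2)·(-2)) / 3 = 10/3 = 3.3333
  s[U,V] = ((-1)·(-2.5) + (2)·(3.5) + (1)·(-2.5) + (-2)·(1.5)) / 3 = 4/3 = 1.3333
  s[V,V] = ((-2.5)·(-2.5) + (3.5)·(3.5) + (-2.5)·(-2.5) + (1.5)·(1.5)) / 3 = 27/3 = 9
  Sample standard deviations s_i = √(s[i,i]):
  s(U) = √(3.3333) = 1.8257
  s(V) = √(9) = 3

Step 3 — r_{ij} = s_{ij} / (s_i · s_j):
  r[U,U] = 1 (diagonal).
  r[U,V] = 1.3333 / (1.8257 · 3) = 1.3333 / 5.4772 = 0.2434
  r[V,V] = 1 (diagonal).

R is symmetric with unit diagonal. Assembling:

R = [[1, 0.2434],
 [0.2434, 1]]


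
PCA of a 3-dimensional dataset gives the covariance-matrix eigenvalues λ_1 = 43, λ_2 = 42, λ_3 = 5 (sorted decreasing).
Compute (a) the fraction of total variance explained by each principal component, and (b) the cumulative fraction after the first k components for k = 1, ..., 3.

Step 1 — total variance = trace(Sigma) = Σ λ_i = 43 + 42 + 5 = 90.

Step 2 — fraction explained by component i = λ_i / Σ λ:
  PC1: 43/90 = 0.4778
  PC2: 42/90 = 0.4667
  PC3: 5/90 = 0.0556

Step 3 — cumulative fraction after k components = (λ_1 + ... + λ_k) / Σ λ:
  k = 1: 43/90 = 0.4778
  k = 2: (43 + 42)/90 = 85/90 = 0.9444
  k = 3: (43 + 42 + 5)/90 = 90/90 = 1

Summary (fraction, with percent):

explained: PC1 0.4778 (47.78%), PC2 0.4667 (46.67%), PC3 0.0556 (5.56%);  cumulative: 0.4778, 0.9444, 1


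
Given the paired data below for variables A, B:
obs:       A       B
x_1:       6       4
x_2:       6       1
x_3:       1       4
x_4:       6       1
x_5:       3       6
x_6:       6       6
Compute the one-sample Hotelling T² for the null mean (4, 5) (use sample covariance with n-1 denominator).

Step 1 — sample mean vector:
  mean(A) = (6 + 6 + 1 + 6 + 3 + 6) / 6 = 28/6 = 4.6667
  mean(B) = (4 + 1 + 4 + 1 + 6 + 6) / 6 = 22/6 = 3.6667
  x̄ = (4.6667, 3.6667),  deviation x̄ - mu_0 = (4.6667, 3.6667) - (4, 5) = (0.6667, -1.3333).

Step 2 — sample covariance matrix, S[i,j] = (1/(n-1)) · Σ_k (x_{k,i} - mean_i) · (x_{k,j} - mean_j), divisor n-1 = 5:
  S[A,A] = ((1.3333)·(1.3333) + (1.3333)·(1.3333) + (-3.6667)·(-3.6667) + (1.3333)·(1.3333) + (-1.6667)·(-1.6667) + (1.3333)·(1.3333)) / 5 = 23.3333/5 = 4.6667
  S[A,B] = ((1.3333)·(0.3333) + (1.3333)·(-2.6667) + (-3.6667)·(0.3333) + (1.3333)·(-2.6667) + (-1.6667)·(2.3333) + (1.3333)·(2.3333)) / 5 = -8.6667/5 = -1.7333
  S[B,B] = ((0.3333)·(0.3333) + (-2.6667)·(-2.6667) + (0.3333)·(0.3333) + (-2.6667)·(-2.6667) + (2.3333)·(2.3333) + (2.3333)·(2.3333)) / 5 = 25.3333/5 = 5.0667
  S = [[4.6667, -1.7333],
 [-1.7333, 5.0667]].

Step 3 — invert S. det(S) = 4.6667·5.0667 - (-1.7333)² = 20.64.
  S^{-1} = (1/det) · [[d, -b], [-b, a]] = [[0.2455, 0.084],
 [0.084, 0.2261]].

Step 4 — quadratic form (x̄ - mu_0)^T · S^{-1} · (x̄ - mu_0):
  S^{-1} · (x̄ - mu_0) = (0.0517, -0.2455),
  (x̄ - mu_0)^T · [...] = (0.6667)·(0.0517) + (-1.3333)·(-0.2455) = 0.3618.

Step 5 — scale by n: T² = 6 · 0.3618 = 2.1705.

T² ≈ 2.1705


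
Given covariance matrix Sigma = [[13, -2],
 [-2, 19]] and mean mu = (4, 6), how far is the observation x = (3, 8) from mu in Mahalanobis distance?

Step 1 — centre the observation: (x - mu) = (-1, 2).

Step 2 — invert Sigma. det(Sigma) = 13·19 - (-2)² = 243.
  Sigma^{-1} = (1/det) · [[d, -b], [-b, a]] = [[0.0782, 0.0082],
 [0.0082, 0.0535]].

Step 3 — form the quadratic (x - mu)^T · Sigma^{-1} · (x - mu):
  Sigma^{-1} · (x - mu) = (-0.0617, 0.0988).
  (x - mu)^T · [Sigma^{-1} · (x - mu)] = (-1)·(-0.0617) + (2)·(0.0988) = 0.2593.

Step 4 — take square root: d = √(0.2593) ≈ 0.5092.

d(x, mu) = √(0.2593) ≈ 0.5092


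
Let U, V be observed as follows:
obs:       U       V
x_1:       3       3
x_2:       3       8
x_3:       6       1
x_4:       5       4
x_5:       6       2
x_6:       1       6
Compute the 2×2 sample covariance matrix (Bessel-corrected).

Step 1 — column means:
  mean(U) = (3 + 3 + 6 + 5 + 6 + 1) / 6 = 24/6 = 4
  mean(V) = (3 + 8 + 1 + 4 + 2 + 6) / 6 = 24/6 = 4

Step 2 — sample covariance S[i,j] = (1/(n-1)) · Σ_k (x_{k,i} - mean_i) · (x_{k,j} - mean_j), with n-1 = 5.
  S[U,U] = ((-1)·(-1) + (-1)·(-1) + (2)·(2) + (1)·(1) + (2)·(2) + (-3)·(-3)) / 5 = 20/5 = 4
  S[U,V] = ((-1)·(-1) + (-1)·(4) + (2)·(-3) + (1)·(0) + (2)·(-2) + (-3)·(2)) / 5 = -19/5 = -3.8
  S[V,V] = ((-1)·(-1) + (4)·(4) + (-3)·(-3) + (0)·(0) + (-2)·(-2) + (2)·(2)) / 5 = 34/5 = 6.8

S is symmetric (S[j,i] = S[i,j]). Assembling:

S = [[4, -3.8],
 [-3.8, 6.8]]


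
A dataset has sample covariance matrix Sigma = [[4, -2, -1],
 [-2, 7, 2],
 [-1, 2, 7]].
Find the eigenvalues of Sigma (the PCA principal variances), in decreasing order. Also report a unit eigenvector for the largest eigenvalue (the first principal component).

Step 1 — characteristic polynomial p(λ) = det(λI - Sigma) = λ³ - tr·λ² + c_1·λ - det, where tr = trace, c_1 = sum of the principal 2×2 minors, det = det(Sigma):
  tr = 4 + 7 + 7 = 18,
  c_1 = (4·7 - (-2)²) + (4·7 - (-1)²) + (7·7 - (2)²) = 24 + 27 + 45 = 96,
  det = 4·(7·7 - (2)²) - (-2)·((-2)·7 - (2)·(-1)) + (-1)·((-2)·(2) - 7·(-1)) = 4·(45) - (-2)·(-12) + (-1)·(3) = 153.
  So p(λ) = λ³ - 18λ² + 96λ - 153.
Step 2 — look for an integer root (rational root theorem: any rational root is an integer divisor of 153). Testing λ = 3:
  p(3) = 27 - 162 + 288 - 153 = 0  ✓
  Dividing out (λ - 3): p(λ) = (λ - 3)(λ² - 15λ + 51).
Step 3 — remaining eigenvalues from the quadratic λ² - 15λ + 51 = 0:
  Δ = 15² - 4·51 = 225 - 204 = 21,  λ = (15 ± √21)/2 = (15 ± 4.5826)/2 ≈ 9.7913 or 5.2087.
  Sorted: λ_1 = 9.7913,  λ_2 = 5.2087,  λ_3 = 3  (check: sum = 18 = tr ✓).

Step 4 — unit eigenvector for λ_1 ≈ 9.7913: v spans the null space of (Sigma - λ_1 I), whose rows are
  r_1 = (-5.7913, -2, -1),  r_2 = (-2, -2.7913, 2),  r_3 = (-1, 2, -2.7913).
  v is orthogonal to every row, so take v ∝ r_1 × r_2 = ((-2)·(2) - (-1)·(-2.7913), (-1)·(-2) - (-5.7913)·(2), (-5.7913)·(-2.7913) - (-2)·(-2)) ≈ (-6.7913, 13.5826, 12.1652).
  Rescale (multiply by -1 so the first nonzero entry is positive): u = (6.7913, -13.5826, -12.1652).
  ||u|| = √((6.7913)² + (-13.5826)² + (-12.1652)²) = √(378.5989) ≈ 19.4576,  v_1 = u/||u|| ≈ (0.349, -0.6981, -0.6252) (||v_1|| = 1).

λ_1 = 9.7913,  λ_2 = 5.2087,  λ_3 = 3;  v_1 ≈ (0.349, -0.6981, -0.6252)
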